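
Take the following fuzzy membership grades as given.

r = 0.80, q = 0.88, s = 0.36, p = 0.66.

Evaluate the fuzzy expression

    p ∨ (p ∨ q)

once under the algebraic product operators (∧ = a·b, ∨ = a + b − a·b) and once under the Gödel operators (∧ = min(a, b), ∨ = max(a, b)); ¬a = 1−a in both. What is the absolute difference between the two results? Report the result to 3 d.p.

Under algebraic product:
  p ∨ q = a + b − a·b on (0.6600, 0.8800) = 0.9592
  p ∨ (p ∨ q) = a + b − a·b on (0.6600, 0.9592) = 0.9861
  → value = 0.9861
Under Gödel:
  p ∨ q = max(a, b) on (0.66, 0.88) = 0.88
  p ∨ (p ∨ q) = max(a, b) on (0.66, 0.88) = 0.88
  → value = 0.8800
|0.9861 − 0.8800| = 0.106

0.106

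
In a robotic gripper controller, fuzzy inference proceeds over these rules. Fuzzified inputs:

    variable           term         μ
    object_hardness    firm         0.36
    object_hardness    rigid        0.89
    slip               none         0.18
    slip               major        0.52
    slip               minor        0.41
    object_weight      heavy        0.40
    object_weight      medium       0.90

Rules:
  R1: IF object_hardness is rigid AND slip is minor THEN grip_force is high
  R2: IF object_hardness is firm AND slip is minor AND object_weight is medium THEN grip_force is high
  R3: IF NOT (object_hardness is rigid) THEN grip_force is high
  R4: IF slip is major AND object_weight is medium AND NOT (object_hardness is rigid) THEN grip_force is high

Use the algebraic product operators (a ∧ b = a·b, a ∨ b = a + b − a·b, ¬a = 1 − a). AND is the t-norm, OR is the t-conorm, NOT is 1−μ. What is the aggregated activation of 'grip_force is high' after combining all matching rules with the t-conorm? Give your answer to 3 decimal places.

R1: rigid=0.89, minor=0.41; AND[a·b] → w = 0.3649
R2: firm=0.36, minor=0.41, medium=0.90; AND[a·b] → w = 0.1328
R3: ¬rigid=1−0.89=0.11 → w = 0.1100
R4: major=0.52, medium=0.90, ¬rigid=1−0.89=0.11; AND[a·b] → w = 0.0515
Rules with consequent 'high': {R1, R2, R3, R4} → strengths 0.3649, 0.1328, 0.1100, 0.0515
Aggregate via t-conorm [a + b − a·b]: 0.5351

0.535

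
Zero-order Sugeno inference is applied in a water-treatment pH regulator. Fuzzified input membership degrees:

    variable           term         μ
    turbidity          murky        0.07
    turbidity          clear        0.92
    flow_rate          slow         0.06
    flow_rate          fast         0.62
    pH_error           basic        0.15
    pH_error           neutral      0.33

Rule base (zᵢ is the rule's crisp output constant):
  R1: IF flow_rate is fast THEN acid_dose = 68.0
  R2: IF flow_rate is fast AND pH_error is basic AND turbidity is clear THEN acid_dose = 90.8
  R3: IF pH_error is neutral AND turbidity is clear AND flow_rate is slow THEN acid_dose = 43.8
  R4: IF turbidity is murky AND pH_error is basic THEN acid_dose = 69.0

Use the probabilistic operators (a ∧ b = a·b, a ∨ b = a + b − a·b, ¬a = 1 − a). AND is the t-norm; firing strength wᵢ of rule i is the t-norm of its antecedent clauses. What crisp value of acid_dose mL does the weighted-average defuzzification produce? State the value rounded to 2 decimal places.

R1 (z=68.0): fast=0.62 → w = 0.6200
R2 (z=90.8): fast=0.62, basic=0.15, clear=0.92; AND[a·b] → w = 0.0856
R3 (z=43.8): neutral=0.33, clear=0.92, slow=0.06; AND[a·b] → w = 0.0182
R4 (z=69.0): murky=0.07, basic=0.15; AND[a·b] → w = 0.0105
Weighted average = (0.6200·68.0 + 0.0856·90.8 + 0.0182·43.8 + 0.0105·69.0) / (0.6200 + 0.0856 + 0.0182 + 0.0105)
  = 51.4512 / 0.7343 = 70.07

70.07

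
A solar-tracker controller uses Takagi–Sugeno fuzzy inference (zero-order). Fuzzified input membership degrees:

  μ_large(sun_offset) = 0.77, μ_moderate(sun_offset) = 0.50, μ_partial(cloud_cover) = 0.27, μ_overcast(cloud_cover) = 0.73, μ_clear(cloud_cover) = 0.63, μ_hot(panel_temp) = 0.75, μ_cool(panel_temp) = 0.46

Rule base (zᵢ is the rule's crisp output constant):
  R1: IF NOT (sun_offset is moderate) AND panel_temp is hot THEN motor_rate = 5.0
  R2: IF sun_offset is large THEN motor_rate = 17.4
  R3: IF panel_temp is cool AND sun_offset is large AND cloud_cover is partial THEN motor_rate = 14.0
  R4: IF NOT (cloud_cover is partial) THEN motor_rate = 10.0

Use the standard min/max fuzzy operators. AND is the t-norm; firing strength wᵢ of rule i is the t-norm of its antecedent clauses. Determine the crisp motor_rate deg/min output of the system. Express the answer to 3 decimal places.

11.885

R1 (z=5.0): ¬moderate=1−0.50=0.50, hot=0.75; AND[min(a, b)] → w = 0.50
R2 (z=17.4): large=0.77 → w = 0.77
R3 (z=14.0): cool=0.46, large=0.77, partial=0.27; AND[min(a, b)] → w = 0.27
R4 (z=10.0): ¬partial=1−0.27=0.73 → w = 0.73
Weighted average = (0.50·5.0 + 0.77·17.4 + 0.27·14.0 + 0.73·10.0) / (0.50 + 0.77 + 0.27 + 0.73)
  = 26.9780 / 2.2700 = 11.885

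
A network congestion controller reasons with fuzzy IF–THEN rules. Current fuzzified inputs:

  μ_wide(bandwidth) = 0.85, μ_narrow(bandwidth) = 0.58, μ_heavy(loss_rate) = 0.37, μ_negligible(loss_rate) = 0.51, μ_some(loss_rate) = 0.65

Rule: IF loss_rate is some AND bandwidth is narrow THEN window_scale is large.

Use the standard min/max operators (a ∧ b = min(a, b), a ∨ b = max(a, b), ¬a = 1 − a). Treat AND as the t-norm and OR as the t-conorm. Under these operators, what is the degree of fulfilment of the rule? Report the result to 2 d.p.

firing strength: some=0.65, narrow=0.58; AND[min(a, b)] → w = 0.58

0.58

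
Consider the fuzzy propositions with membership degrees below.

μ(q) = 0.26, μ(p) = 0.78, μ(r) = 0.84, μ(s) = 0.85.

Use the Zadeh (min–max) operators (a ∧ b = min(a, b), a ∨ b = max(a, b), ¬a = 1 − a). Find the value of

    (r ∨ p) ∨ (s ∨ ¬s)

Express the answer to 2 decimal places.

0.85

r ∨ p = max(a, b) on (0.84, 0.78) = 0.84
¬s = 1 − 0.85 = 0.15
s ∨ ¬s = max(a, b) on (0.85, 0.15) = 0.85
(r ∨ p) ∨ (s ∨ ¬s) = max(a, b) on (0.84, 0.85) = 0.85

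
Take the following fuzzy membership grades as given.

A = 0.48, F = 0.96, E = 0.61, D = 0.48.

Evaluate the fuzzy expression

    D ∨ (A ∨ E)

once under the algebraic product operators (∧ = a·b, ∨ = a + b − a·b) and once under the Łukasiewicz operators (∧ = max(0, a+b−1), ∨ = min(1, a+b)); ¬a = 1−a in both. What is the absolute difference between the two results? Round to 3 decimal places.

Under algebraic product:
  A ∨ E = a + b − a·b on (0.4800, 0.6100) = 0.7972
  D ∨ (A ∨ E) = a + b − a·b on (0.4800, 0.7972) = 0.8945
  → value = 0.8945
Under Łukasiewicz:
  A ∨ E = min(1, a+b) on (0.48, 0.61) = 1.00
  D ∨ (A ∨ E) = min(1, a+b) on (0.48, 1.00) = 1.00
  → value = 1.0000
|0.8945 − 1.0000| = 0.105

0.105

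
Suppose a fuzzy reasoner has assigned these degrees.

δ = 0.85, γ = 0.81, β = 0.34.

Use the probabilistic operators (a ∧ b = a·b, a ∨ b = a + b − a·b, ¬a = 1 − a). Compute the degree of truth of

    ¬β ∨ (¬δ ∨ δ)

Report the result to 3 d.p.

¬β = 1 − 0.3400 = 0.6600
¬δ = 1 − 0.8500 = 0.1500
¬δ ∨ δ = a + b − a·b on (0.1500, 0.8500) = 0.8725
¬β ∨ (¬δ ∨ δ) = a + b − a·b on (0.6600, 0.8725) = 0.9567

0.957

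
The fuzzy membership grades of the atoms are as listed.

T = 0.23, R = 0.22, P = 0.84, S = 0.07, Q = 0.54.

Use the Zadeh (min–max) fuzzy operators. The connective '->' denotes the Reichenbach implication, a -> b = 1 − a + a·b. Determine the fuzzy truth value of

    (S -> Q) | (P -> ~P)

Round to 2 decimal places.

S -> Q  [Reichenbach: 1 − a + a·b] with a=0.07, b=0.54 → 0.97
~P = 1 − 0.84 = 0.16
P -> ~P  [Reichenbach: 1 − a + a·b] with a=0.84, b=0.16 → 0.29
(S -> Q) | (P -> ~P) = max(a, b) on (0.97, 0.29) = 0.97

0.97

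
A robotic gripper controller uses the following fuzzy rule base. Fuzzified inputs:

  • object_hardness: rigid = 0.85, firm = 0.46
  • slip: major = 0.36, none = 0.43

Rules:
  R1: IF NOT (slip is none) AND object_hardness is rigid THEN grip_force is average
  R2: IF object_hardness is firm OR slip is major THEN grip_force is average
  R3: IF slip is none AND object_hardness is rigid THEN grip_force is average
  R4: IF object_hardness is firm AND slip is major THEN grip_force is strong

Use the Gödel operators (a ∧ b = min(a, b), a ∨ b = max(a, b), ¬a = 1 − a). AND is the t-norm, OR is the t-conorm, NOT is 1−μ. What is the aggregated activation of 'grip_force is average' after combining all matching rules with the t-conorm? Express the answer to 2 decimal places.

R1: ¬none=1−0.43=0.57, rigid=0.85; AND[min(a, b)] → w = 0.57
R2: firm=0.46, major=0.36; OR[max(a, b)] → w = 0.46
R3: none=0.43, rigid=0.85; AND[min(a, b)] → w = 0.43
R4: firm=0.46, major=0.36; AND[min(a, b)] → w = 0.36
Rules with consequent 'average': {R1, R2, R3} → strengths 0.57, 0.46, 0.43
Aggregate via t-conorm [max(a, b)]: 0.57

0.57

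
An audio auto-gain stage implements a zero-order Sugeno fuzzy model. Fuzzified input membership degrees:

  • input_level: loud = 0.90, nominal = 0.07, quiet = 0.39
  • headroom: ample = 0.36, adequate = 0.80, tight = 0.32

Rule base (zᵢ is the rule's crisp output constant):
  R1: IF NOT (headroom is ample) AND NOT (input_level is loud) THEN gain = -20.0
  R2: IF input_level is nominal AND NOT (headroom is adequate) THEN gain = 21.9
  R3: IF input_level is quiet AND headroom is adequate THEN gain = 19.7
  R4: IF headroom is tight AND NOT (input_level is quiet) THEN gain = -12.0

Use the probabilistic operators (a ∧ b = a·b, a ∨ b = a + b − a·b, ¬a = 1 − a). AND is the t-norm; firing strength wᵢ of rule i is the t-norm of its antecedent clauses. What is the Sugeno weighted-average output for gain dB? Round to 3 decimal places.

R1 (z=-20.0): ¬ample=1−0.36=0.64, ¬loud=1−0.90=0.10; AND[a·b] → w = 0.0640
R2 (z=21.9): nominal=0.07, ¬adequate=1−0.80=0.20; AND[a·b] → w = 0.0140
R3 (z=19.7): quiet=0.39, adequate=0.80; AND[a·b] → w = 0.3120
R4 (z=-12.0): tight=0.32, ¬quiet=1−0.39=0.61; AND[a·b] → w = 0.1952
Weighted average = (0.0640·-20.0 + 0.0140·21.9 + 0.3120·19.7 + 0.1952·-12.0) / (0.0640 + 0.0140 + 0.3120 + 0.1952)
  = 2.8306 / 0.5852 = 4.837

4.837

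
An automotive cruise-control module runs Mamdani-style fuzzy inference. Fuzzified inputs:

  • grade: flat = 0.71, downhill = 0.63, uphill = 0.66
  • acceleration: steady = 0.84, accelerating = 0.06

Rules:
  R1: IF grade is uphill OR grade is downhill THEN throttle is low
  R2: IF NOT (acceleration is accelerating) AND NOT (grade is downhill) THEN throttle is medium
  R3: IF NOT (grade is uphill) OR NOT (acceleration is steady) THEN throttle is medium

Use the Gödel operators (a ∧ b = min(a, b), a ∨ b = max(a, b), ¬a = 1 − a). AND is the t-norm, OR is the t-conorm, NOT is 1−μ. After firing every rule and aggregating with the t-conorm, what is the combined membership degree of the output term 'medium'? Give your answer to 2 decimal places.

0.37

R1: uphill=0.66, downhill=0.63; OR[max(a, b)] → w = 0.66
R2: ¬accelerating=1−0.06=0.94, ¬downhill=1−0.63=0.37; AND[min(a, b)] → w = 0.37
R3: ¬uphill=1−0.66=0.34, ¬steady=1−0.84=0.16; OR[max(a, b)] → w = 0.34
Rules with consequent 'medium': {R2, R3} → strengths 0.37, 0.34
Aggregate via t-conorm [max(a, b)]: 0.37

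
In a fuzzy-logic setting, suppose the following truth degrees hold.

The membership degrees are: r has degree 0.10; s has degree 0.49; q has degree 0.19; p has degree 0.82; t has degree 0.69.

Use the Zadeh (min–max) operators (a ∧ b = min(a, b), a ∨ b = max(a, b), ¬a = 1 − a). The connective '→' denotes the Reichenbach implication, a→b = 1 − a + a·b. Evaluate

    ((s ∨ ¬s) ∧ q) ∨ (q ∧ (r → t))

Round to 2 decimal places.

0.19

¬s = 1 − 0.49 = 0.51
s ∨ ¬s = max(a, b) on (0.49, 0.51) = 0.51
(s ∨ ¬s) ∧ q = min(a, b) on (0.51, 0.19) = 0.19
r → t  [Reichenbach: 1 − a + a·b] with a=0.10, b=0.69 → 0.97
q ∧ (r → t) = min(a, b) on (0.19, 0.97) = 0.19
((s ∨ ¬s) ∧ q) ∨ (q ∧ (r → t)) = max(a, b) on (0.19, 0.19) = 0.19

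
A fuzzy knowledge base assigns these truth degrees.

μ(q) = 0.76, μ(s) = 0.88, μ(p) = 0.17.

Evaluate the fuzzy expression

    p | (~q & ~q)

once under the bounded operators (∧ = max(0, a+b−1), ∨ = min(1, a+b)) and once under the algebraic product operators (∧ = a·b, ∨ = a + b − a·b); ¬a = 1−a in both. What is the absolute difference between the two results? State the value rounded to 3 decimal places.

0.048

Under bounded:
  ~q = 1 − 0.76 = 0.24
  ~q = 1 − 0.76 = 0.24
  ~q & ~q = max(0, a+b−1) on (0.24, 0.24) = 0.00
  p | (~q & ~q) = min(1, a+b) on (0.17, 0.00) = 0.17
  → value = 0.1700
Under algebraic product:
  ~q = 1 − 0.7600 = 0.2400
  ~q = 1 − 0.7600 = 0.2400
  ~q & ~q = a·b on (0.2400, 0.2400) = 0.0576
  p | (~q & ~q) = a + b − a·b on (0.1700, 0.0576) = 0.2178
  → value = 0.2178
|0.1700 − 0.2178| = 0.048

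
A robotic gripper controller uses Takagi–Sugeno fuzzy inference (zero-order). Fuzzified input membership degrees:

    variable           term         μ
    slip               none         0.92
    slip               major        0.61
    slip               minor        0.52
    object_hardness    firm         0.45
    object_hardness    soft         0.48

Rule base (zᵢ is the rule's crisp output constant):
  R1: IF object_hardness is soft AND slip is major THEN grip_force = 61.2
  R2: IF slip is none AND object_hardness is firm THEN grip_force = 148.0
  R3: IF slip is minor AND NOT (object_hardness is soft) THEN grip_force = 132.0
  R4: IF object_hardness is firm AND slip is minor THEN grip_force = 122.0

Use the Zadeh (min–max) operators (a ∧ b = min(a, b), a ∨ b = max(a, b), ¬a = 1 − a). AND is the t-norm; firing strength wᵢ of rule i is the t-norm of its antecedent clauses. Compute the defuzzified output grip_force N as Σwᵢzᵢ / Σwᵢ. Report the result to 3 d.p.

R1 (z=61.2): soft=0.48, major=0.61; AND[min(a, b)] → w = 0.48
R2 (z=148.0): none=0.92, firm=0.45; AND[min(a, b)] → w = 0.45
R3 (z=132.0): minor=0.52, ¬soft=1−0.48=0.52; AND[min(a, b)] → w = 0.52
R4 (z=122.0): firm=0.45, minor=0.52; AND[min(a, b)] → w = 0.45
Weighted average = (0.48·61.2 + 0.45·148.0 + 0.52·132.0 + 0.45·122.0) / (0.48 + 0.45 + 0.52 + 0.45)
  = 219.5160 / 1.9000 = 115.535

115.535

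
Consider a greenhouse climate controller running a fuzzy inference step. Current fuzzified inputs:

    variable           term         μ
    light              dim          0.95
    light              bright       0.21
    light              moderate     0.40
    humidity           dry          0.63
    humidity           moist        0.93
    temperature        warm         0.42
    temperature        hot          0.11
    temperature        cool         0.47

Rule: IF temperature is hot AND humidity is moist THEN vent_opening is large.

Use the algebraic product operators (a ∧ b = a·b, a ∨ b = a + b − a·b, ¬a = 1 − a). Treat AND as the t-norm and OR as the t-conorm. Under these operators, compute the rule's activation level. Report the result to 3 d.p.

0.102

firing strength: hot=0.11, moist=0.93; AND[a·b] → w = 0.1023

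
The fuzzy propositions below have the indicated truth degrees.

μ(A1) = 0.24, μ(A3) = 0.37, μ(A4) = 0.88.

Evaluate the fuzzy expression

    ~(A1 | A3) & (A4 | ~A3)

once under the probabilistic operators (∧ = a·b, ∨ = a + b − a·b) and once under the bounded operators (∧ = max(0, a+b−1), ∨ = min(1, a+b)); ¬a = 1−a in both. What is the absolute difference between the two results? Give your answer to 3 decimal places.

0.068

Under probabilistic:
  A1 | A3 = a + b − a·b on (0.2400, 0.3700) = 0.5212
  ~(A1 | A3) = 1 − 0.5212 = 0.4788
  ~A3 = 1 − 0.3700 = 0.6300
  A4 | ~A3 = a + b − a·b on (0.8800, 0.6300) = 0.9556
  ~(A1 | A3) & (A4 | ~A3) = a·b on (0.4788, 0.9556) = 0.4575
  → value = 0.4575
Under bounded:
  A1 | A3 = min(1, a+b) on (0.24, 0.37) = 0.61
  ~(A1 | A3) = 1 − 0.61 = 0.39
  ~A3 = 1 − 0.37 = 0.63
  A4 | ~A3 = min(1, a+b) on (0.88, 0.63) = 1.00
  ~(A1 | A3) & (A4 | ~A3) = max(0, a+b−1) on (0.39, 1.00) = 0.39
  → value = 0.3900
|0.4575 − 0.3900| = 0.068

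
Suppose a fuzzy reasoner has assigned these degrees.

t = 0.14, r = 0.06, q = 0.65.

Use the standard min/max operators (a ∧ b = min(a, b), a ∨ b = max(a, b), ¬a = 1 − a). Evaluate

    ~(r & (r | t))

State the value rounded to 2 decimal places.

r | t = max(a, b) on (0.06, 0.14) = 0.14
r & (r | t) = min(a, b) on (0.06, 0.14) = 0.06
~(r & (r | t)) = 1 − 0.06 = 0.94

0.94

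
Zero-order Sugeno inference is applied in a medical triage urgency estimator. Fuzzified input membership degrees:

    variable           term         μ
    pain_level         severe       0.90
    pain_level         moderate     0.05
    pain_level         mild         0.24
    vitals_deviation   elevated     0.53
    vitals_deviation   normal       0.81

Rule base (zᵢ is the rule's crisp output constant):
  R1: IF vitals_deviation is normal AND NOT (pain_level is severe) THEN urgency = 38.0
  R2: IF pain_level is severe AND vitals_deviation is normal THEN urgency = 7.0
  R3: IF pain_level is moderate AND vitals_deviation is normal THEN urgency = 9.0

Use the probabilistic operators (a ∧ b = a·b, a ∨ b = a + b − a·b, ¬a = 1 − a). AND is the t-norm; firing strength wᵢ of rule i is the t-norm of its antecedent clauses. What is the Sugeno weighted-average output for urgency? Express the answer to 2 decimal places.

10.05

R1 (z=38.0): normal=0.81, ¬severe=1−0.90=0.10; AND[a·b] → w = 0.0810
R2 (z=7.0): severe=0.90, normal=0.81; AND[a·b] → w = 0.7290
R3 (z=9.0): moderate=0.05, normal=0.81; AND[a·b] → w = 0.0405
Weighted average = (0.0810·38.0 + 0.7290·7.0 + 0.0405·9.0) / (0.0810 + 0.7290 + 0.0405)
  = 8.5455 / 0.8505 = 10.05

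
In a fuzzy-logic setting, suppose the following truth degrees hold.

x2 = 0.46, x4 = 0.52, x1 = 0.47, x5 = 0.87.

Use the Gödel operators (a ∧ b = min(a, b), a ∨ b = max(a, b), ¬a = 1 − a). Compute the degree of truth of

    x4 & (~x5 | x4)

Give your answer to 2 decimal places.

~x5 = 1 − 0.87 = 0.13
~x5 | x4 = max(a, b) on (0.13, 0.52) = 0.52
x4 & (~x5 | x4) = min(a, b) on (0.52, 0.52) = 0.52

0.52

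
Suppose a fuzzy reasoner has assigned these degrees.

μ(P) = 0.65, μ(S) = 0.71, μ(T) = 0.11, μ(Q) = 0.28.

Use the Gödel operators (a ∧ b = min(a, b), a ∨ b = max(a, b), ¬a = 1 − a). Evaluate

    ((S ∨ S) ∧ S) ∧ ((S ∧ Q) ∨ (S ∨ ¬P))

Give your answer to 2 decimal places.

S ∨ S = max(a, b) on (0.71, 0.71) = 0.71
(S ∨ S) ∧ S = min(a, b) on (0.71, 0.71) = 0.71
S ∧ Q = min(a, b) on (0.71, 0.28) = 0.28
¬P = 1 − 0.65 = 0.35
S ∨ ¬P = max(a, b) on (0.71, 0.35) = 0.71
(S ∧ Q) ∨ (S ∨ ¬P) = max(a, b) on (0.28, 0.71) = 0.71
((S ∨ S) ∧ S) ∧ ((S ∧ Q) ∨ (S ∨ ¬P)) = min(a, b) on (0.71, 0.71) = 0.71

0.71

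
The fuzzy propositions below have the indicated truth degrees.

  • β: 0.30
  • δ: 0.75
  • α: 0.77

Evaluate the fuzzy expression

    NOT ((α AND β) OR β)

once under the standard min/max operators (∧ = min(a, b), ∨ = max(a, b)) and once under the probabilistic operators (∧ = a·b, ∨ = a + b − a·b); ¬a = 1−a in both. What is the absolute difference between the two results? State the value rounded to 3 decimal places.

Under standard min/max:
  α AND β = min(a, b) on (0.77, 0.30) = 0.30
  (α AND β) OR β = max(a, b) on (0.30, 0.30) = 0.30
  NOT ((α AND β) OR β) = 1 − 0.30 = 0.70
  → value = 0.7000
Under probabilistic:
  α AND β = a·b on (0.7700, 0.3000) = 0.2310
  (α AND β) OR β = a + b − a·b on (0.2310, 0.3000) = 0.4617
  NOT ((α AND β) OR β) = 1 − 0.4617 = 0.5383
  → value = 0.5383
|0.7000 − 0.5383| = 0.162

0.162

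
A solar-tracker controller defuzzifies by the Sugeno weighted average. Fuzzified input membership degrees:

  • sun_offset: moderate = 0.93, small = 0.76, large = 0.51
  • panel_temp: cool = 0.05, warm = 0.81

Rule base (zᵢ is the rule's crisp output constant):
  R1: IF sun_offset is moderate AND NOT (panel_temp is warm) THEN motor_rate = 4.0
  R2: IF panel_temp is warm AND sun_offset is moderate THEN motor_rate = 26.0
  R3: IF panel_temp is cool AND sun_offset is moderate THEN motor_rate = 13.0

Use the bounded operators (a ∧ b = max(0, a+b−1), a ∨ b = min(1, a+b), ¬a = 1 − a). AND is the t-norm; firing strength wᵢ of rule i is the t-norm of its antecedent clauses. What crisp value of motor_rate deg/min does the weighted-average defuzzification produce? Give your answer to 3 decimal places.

R1 (z=4.0): moderate=0.93, ¬warm=1−0.81=0.19; AND[max(0, a+b−1)] → w = 0.12
R2 (z=26.0): warm=0.81, moderate=0.93; AND[max(0, a+b−1)] → w = 0.74
R3 (z=13.0): cool=0.05, moderate=0.93; AND[max(0, a+b−1)] → w = 0.00
Weighted average = (0.12·4.0 + 0.74·26.0 + 0.00·13.0) / (0.12 + 0.74 + 0.00)
  = 19.7200 / 0.8600 = 22.930

22.930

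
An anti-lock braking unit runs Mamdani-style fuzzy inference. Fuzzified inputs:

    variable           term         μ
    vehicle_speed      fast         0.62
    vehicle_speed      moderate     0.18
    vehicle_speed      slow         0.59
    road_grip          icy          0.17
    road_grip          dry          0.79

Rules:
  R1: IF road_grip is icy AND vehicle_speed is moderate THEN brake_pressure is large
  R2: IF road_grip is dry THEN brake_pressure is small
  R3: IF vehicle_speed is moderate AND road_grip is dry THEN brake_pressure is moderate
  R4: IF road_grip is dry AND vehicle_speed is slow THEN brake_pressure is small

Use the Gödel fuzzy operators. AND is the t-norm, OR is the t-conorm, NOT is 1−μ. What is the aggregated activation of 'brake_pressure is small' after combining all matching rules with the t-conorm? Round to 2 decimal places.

0.79

R1: icy=0.17, moderate=0.18; AND[min(a, b)] → w = 0.17
R2: dry=0.79 → w = 0.79
R3: moderate=0.18, dry=0.79; AND[min(a, b)] → w = 0.18
R4: dry=0.79, slow=0.59; AND[min(a, b)] → w = 0.59
Rules with consequent 'small': {R2, R4} → strengths 0.79, 0.59
Aggregate via t-conorm [max(a, b)]: 0.79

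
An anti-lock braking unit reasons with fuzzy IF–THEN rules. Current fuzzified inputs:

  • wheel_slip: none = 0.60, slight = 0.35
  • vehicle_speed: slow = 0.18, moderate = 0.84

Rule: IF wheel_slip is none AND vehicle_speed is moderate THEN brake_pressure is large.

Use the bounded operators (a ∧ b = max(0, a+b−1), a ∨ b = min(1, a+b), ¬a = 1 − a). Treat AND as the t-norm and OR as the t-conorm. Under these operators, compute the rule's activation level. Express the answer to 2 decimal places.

0.44

firing strength: none=0.60, moderate=0.84; AND[max(0, a+b−1)] → w = 0.44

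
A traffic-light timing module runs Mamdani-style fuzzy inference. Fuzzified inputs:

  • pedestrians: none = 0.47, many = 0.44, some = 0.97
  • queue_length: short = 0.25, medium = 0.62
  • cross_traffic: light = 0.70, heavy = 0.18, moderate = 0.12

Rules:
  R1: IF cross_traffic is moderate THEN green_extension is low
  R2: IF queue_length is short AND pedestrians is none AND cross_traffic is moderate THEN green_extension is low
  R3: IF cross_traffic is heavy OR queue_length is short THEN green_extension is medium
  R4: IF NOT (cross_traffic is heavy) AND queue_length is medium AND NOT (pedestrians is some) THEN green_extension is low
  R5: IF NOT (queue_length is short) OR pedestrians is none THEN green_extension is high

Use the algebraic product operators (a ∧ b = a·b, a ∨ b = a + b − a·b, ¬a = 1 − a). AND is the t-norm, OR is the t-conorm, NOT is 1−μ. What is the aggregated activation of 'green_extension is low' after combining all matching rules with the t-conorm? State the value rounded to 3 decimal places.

0.146

R1: moderate=0.12 → w = 0.1200
R2: short=0.25, none=0.47, moderate=0.12; AND[a·b] → w = 0.0141
R3: heavy=0.18, short=0.25; OR[a + b − a·b] → w = 0.3850
R4: ¬heavy=1−0.18=0.82, medium=0.62, ¬some=1−0.97=0.03; AND[a·b] → w = 0.0153
R5: ¬short=1−0.25=0.75, none=0.47; OR[a + b − a·b] → w = 0.8675
Rules with consequent 'low': {R1, R2, R4} → strengths 0.1200, 0.0141, 0.0153
Aggregate via t-conorm [a + b − a·b]: 0.1456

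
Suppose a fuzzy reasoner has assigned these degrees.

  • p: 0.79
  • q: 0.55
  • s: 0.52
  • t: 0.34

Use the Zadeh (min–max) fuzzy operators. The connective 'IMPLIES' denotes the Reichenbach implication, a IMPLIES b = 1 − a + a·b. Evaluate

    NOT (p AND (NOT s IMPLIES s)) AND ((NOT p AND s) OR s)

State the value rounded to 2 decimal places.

NOT s = 1 − 0.52 = 0.48
NOT s IMPLIES s  [Reichenbach: 1 − a + a·b] with a=0.48, b=0.52 → 0.77
p AND (NOT s IMPLIES s) = min(a, b) on (0.79, 0.77) = 0.77
NOT (p AND (NOT s IMPLIES s)) = 1 − 0.77 = 0.23
NOT p = 1 − 0.79 = 0.21
NOT p AND s = min(a, b) on (0.21, 0.52) = 0.21
(NOT p AND s) OR s = max(a, b) on (0.21, 0.52) = 0.52
NOT (p AND (NOT s IMPLIES s)) AND ((NOT p AND s) OR s) = min(a, b) on (0.23, 0.52) = 0.23

0.23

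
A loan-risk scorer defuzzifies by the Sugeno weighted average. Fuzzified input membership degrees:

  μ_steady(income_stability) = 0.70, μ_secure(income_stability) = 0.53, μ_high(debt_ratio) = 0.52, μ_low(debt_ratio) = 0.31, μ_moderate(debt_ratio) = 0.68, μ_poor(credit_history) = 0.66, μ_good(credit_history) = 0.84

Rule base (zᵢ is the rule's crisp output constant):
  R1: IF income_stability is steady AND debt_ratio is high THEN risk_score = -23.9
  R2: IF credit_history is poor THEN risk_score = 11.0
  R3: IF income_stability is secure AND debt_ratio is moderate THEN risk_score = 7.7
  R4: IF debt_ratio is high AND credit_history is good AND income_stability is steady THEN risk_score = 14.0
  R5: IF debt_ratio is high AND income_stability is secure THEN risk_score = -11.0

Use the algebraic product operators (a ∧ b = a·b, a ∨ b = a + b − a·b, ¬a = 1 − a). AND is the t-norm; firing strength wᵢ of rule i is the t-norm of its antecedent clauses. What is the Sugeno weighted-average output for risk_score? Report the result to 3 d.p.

R1 (z=-23.9): steady=0.70, high=0.52; AND[a·b] → w = 0.3640
R2 (z=11.0): poor=0.66 → w = 0.6600
R3 (z=7.7): secure=0.53, moderate=0.68; AND[a·b] → w = 0.3604
R4 (z=14.0): high=0.52, good=0.84, steady=0.70; AND[a·b] → w = 0.3058
R5 (z=-11.0): high=0.52, secure=0.53; AND[a·b] → w = 0.2756
Weighted average = (0.3640·-23.9 + 0.6600·11.0 + 0.3604·7.7 + 0.3058·14.0 + 0.2756·-11.0) / (0.3640 + 0.6600 + 0.3604 + 0.3058 + 0.2756)
  = 2.5845 / 1.9658 = 1.315

1.315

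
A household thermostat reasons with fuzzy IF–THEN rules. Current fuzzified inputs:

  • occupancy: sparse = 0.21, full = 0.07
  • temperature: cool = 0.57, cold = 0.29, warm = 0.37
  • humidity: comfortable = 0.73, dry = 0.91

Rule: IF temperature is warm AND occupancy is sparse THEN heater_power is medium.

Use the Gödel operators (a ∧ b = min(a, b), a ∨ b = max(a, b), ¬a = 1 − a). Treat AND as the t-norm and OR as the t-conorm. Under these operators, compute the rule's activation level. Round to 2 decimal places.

firing strength: warm=0.37, sparse=0.21; AND[min(a, b)] → w = 0.21

0.21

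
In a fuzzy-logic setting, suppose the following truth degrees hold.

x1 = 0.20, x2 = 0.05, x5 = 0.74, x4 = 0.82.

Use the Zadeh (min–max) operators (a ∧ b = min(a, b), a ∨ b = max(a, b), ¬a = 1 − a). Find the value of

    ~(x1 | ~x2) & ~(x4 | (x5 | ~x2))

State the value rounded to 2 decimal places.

~x2 = 1 − 0.05 = 0.95
x1 | ~x2 = max(a, b) on (0.20, 0.95) = 0.95
~(x1 | ~x2) = 1 − 0.95 = 0.05
~x2 = 1 − 0.05 = 0.95
x5 | ~x2 = max(a, b) on (0.74, 0.95) = 0.95
x4 | (x5 | ~x2) = max(a, b) on (0.82, 0.95) = 0.95
~(x4 | (x5 | ~x2)) = 1 − 0.95 = 0.05
~(x1 | ~x2) & ~(x4 | (x5 | ~x2)) = min(a, b) on (0.05, 0.05) = 0.05

0.05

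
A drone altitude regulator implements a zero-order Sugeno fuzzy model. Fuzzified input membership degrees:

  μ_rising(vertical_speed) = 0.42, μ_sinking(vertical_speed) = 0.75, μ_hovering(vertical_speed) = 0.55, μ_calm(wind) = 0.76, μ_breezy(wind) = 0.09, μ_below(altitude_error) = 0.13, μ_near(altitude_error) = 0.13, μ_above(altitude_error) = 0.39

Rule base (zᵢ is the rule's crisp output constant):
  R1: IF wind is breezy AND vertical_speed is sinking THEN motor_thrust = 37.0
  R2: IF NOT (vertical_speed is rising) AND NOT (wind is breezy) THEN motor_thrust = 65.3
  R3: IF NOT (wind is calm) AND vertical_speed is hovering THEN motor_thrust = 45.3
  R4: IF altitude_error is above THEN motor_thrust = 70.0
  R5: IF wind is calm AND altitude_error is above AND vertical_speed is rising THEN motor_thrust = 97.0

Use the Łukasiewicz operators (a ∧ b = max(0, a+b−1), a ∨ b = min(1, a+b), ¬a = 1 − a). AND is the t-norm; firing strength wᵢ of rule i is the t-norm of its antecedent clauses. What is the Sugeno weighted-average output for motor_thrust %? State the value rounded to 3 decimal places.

67.383

R1 (z=37.0): breezy=0.09, sinking=0.75; AND[max(0, a+b−1)] → w = 0.00
R2 (z=65.3): ¬rising=1−0.42=0.58, ¬breezy=1−0.09=0.91; AND[max(0, a+b−1)] → w = 0.49
R3 (z=45.3): ¬calm=1−0.76=0.24, hovering=0.55; AND[max(0, a+b−1)] → w = 0.00
R4 (z=70.0): above=0.39 → w = 0.39
R5 (z=97.0): calm=0.76, above=0.39, rising=0.42; AND[max(0, a+b−1)] → w = 0.00
Weighted average = (0.00·37.0 + 0.49·65.3 + 0.00·45.3 + 0.39·70.0 + 0.00·97.0) / (0.00 + 0.49 + 0.00 + 0.39 + 0.00)
  = 59.2970 / 0.8800 = 67.383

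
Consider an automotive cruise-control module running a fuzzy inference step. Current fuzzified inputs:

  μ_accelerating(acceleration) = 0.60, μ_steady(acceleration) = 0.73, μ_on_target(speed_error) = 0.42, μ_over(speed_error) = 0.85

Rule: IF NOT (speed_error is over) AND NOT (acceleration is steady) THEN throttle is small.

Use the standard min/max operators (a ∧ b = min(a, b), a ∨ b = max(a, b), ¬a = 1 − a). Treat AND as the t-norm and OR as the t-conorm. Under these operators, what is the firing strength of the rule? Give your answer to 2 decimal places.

firing strength: ¬over=1−0.85=0.15, ¬steady=1−0.73=0.27; AND[min(a, b)] → w = 0.15

0.15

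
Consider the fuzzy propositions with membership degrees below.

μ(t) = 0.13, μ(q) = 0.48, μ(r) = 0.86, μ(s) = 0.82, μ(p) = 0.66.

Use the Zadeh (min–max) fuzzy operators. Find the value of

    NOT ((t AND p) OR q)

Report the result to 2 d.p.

0.52

t AND p = min(a, b) on (0.13, 0.66) = 0.13
(t AND p) OR q = max(a, b) on (0.13, 0.48) = 0.48
NOT ((t AND p) OR q) = 1 − 0.48 = 0.52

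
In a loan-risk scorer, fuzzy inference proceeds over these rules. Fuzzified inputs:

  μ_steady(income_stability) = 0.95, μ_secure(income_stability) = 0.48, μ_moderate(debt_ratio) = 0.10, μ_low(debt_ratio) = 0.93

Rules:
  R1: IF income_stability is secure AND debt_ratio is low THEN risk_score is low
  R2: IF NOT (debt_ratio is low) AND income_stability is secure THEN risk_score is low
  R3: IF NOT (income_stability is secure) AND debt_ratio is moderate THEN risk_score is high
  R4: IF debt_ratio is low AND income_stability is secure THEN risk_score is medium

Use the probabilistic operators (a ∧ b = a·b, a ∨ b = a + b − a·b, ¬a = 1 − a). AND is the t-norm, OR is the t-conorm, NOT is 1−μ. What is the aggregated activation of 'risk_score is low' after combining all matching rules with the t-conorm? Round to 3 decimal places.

0.465

R1: secure=0.48, low=0.93; AND[a·b] → w = 0.4464
R2: ¬low=1−0.93=0.07, secure=0.48; AND[a·b] → w = 0.0336
R3: ¬secure=1−0.48=0.52, moderate=0.10; AND[a·b] → w = 0.0520
R4: low=0.93, secure=0.48; AND[a·b] → w = 0.4464
Rules with consequent 'low': {R1, R2} → strengths 0.4464, 0.0336
Aggregate via t-conorm [a + b − a·b]: 0.4650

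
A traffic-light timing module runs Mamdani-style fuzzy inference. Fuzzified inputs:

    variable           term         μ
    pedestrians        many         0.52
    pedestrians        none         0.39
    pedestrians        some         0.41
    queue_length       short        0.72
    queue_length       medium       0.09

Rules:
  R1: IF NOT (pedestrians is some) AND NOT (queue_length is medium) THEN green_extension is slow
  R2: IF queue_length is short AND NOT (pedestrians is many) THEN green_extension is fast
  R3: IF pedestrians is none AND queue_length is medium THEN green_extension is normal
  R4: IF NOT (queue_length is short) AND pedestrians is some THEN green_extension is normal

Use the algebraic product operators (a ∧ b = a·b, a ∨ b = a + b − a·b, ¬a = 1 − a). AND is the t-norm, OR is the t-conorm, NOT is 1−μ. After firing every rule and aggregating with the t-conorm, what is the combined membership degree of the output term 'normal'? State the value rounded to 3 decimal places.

0.146

R1: ¬some=1−0.41=0.59, ¬medium=1−0.09=0.91; AND[a·b] → w = 0.5369
R2: short=0.72, ¬many=1−0.52=0.48; AND[a·b] → w = 0.3456
R3: none=0.39, medium=0.09; AND[a·b] → w = 0.0351
R4: ¬short=1−0.72=0.28, some=0.41; AND[a·b] → w = 0.1148
Rules with consequent 'normal': {R3, R4} → strengths 0.0351, 0.1148
Aggregate via t-conorm [a + b − a·b]: 0.1459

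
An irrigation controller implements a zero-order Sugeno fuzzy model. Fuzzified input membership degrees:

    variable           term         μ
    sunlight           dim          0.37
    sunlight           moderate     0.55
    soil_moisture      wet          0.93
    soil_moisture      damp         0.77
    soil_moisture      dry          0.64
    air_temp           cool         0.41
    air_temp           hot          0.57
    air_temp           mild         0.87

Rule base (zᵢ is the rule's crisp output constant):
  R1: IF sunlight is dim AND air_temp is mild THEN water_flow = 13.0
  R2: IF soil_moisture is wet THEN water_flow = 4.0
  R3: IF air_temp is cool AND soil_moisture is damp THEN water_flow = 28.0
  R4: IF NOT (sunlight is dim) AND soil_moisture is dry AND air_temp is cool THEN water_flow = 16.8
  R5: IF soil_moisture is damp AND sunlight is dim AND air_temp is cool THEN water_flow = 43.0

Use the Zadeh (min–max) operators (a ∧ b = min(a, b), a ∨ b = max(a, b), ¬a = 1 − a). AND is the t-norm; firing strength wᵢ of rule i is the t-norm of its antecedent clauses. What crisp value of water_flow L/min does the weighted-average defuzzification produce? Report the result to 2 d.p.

17.19

R1 (z=13.0): dim=0.37, mild=0.87; AND[min(a, b)] → w = 0.37
R2 (z=4.0): wet=0.93 → w = 0.93
R3 (z=28.0): cool=0.41, damp=0.77; AND[min(a, b)] → w = 0.41
R4 (z=16.8): ¬dim=1−0.37=0.63, dry=0.64, cool=0.41; AND[min(a, b)] → w = 0.41
R5 (z=43.0): damp=0.77, dim=0.37, cool=0.41; AND[min(a, b)] → w = 0.37
Weighted average = (0.37·13.0 + 0.93·4.0 + 0.41·28.0 + 0.41·16.8 + 0.37·43.0) / (0.37 + 0.93 + 0.41 + 0.41 + 0.37)
  = 42.8080 / 2.4900 = 17.19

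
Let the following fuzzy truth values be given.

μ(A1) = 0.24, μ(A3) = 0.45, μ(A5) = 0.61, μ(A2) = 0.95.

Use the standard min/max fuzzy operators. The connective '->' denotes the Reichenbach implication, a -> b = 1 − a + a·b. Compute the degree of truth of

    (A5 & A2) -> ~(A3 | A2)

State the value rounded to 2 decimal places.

0.42

A5 & A2 = min(a, b) on (0.61, 0.95) = 0.61
A3 | A2 = max(a, b) on (0.45, 0.95) = 0.95
~(A3 | A2) = 1 − 0.95 = 0.05
(A5 & A2) -> ~(A3 | A2)  [Reichenbach: 1 − a + a·b] with a=0.61, b=0.05 → 0.42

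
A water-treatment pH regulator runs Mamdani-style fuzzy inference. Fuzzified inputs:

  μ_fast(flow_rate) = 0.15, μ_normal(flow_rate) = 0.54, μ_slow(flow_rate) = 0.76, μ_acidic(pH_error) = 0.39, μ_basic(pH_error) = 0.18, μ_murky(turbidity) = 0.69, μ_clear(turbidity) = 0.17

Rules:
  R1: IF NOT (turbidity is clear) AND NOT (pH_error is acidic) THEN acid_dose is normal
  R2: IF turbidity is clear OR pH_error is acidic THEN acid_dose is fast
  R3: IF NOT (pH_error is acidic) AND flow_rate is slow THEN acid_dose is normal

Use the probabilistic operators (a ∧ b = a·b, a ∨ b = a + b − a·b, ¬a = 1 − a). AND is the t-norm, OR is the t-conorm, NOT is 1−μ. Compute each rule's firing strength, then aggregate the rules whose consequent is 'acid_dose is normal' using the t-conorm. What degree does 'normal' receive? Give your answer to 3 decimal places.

0.735

R1: ¬clear=1−0.17=0.83, ¬acidic=1−0.39=0.61; AND[a·b] → w = 0.5063
R2: clear=0.17, acidic=0.39; OR[a + b − a·b] → w = 0.4937
R3: ¬acidic=1−0.39=0.61, slow=0.76; AND[a·b] → w = 0.4636
Rules with consequent 'normal': {R1, R3} → strengths 0.5063, 0.4636
Aggregate via t-conorm [a + b − a·b]: 0.7352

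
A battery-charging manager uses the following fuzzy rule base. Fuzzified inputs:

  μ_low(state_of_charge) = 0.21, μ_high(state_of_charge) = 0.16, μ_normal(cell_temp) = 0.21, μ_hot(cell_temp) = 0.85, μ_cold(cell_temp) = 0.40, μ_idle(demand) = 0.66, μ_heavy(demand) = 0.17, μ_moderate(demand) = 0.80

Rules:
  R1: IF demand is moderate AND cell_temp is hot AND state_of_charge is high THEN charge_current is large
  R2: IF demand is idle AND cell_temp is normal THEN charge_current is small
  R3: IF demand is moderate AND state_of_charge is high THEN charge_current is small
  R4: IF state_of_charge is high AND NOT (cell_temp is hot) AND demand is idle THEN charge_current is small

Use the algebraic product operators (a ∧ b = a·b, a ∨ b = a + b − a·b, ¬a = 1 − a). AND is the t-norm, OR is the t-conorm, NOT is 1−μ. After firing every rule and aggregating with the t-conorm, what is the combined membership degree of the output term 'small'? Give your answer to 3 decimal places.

R1: moderate=0.80, hot=0.85, high=0.16; AND[a·b] → w = 0.1088
R2: idle=0.66, normal=0.21; AND[a·b] → w = 0.1386
R3: moderate=0.80, high=0.16; AND[a·b] → w = 0.1280
R4: high=0.16, ¬hot=1−0.85=0.15, idle=0.66; AND[a·b] → w = 0.0158
Rules with consequent 'small': {R2, R3, R4} → strengths 0.1386, 0.1280, 0.0158
Aggregate via t-conorm [a + b − a·b]: 0.2608

0.261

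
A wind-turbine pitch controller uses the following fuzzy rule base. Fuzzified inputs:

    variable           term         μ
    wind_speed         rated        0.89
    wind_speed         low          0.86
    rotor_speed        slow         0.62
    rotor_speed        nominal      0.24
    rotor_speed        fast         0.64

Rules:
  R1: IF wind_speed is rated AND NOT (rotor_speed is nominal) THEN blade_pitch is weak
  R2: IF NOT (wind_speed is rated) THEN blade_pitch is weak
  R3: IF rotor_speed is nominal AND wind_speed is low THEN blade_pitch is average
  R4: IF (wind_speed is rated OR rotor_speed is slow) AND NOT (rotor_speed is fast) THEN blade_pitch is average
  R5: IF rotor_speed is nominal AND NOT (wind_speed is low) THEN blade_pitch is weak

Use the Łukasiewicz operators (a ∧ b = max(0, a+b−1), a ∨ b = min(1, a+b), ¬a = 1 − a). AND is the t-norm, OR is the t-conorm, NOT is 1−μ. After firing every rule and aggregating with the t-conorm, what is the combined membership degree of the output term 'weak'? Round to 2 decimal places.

0.76

R1: rated=0.89, ¬nominal=1−0.24=0.76; AND[max(0, a+b−1)] → w = 0.65
R2: ¬rated=1−0.89=0.11 → w = 0.11
R3: nominal=0.24, low=0.86; AND[max(0, a+b−1)] → w = 0.10
R4: (rated=0.89 OR slow=0.62) = 1.00; AND[max(0, a+b−1)] with ¬fast=1−0.64=0.36 → w = 0.36
R5: nominal=0.24, ¬low=1−0.86=0.14; AND[max(0, a+b−1)] → w = 0.00
Rules with consequent 'weak': {R1, R2, R5} → strengths 0.65, 0.11, 0.00
Aggregate via t-conorm [min(1, a+b)]: 0.76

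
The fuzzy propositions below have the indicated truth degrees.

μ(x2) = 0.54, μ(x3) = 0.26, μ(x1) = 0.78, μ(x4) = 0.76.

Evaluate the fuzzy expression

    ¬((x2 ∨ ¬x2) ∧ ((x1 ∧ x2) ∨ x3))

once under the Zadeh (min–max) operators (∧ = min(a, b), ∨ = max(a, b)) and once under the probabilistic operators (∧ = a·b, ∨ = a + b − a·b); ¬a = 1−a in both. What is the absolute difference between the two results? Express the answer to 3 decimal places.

Under Zadeh (min–max):
  ¬x2 = 1 − 0.54 = 0.46
  x2 ∨ ¬x2 = max(a, b) on (0.54, 0.46) = 0.54
  x1 ∧ x2 = min(a, b) on (0.78, 0.54) = 0.54
  (x1 ∧ x2) ∨ x3 = max(a, b) on (0.54, 0.26) = 0.54
  (x2 ∨ ¬x2) ∧ ((x1 ∧ x2) ∨ x3) = min(a, b) on (0.54, 0.54) = 0.54
  ¬((x2 ∨ ¬x2) ∧ ((x1 ∧ x2) ∨ x3)) = 1 − 0.54 = 0.46
  → value = 0.4600
Under probabilistic:
  ¬x2 = 1 − 0.5400 = 0.4600
  x2 ∨ ¬x2 = a + b − a·b on (0.5400, 0.4600) = 0.7516
  x1 ∧ x2 = a·b on (0.7800, 0.5400) = 0.4212
  (x1 ∧ x2) ∨ x3 = a + b − a·b on (0.4212, 0.2600) = 0.5717
  (x2 ∨ ¬x2) ∧ ((x1 ∧ x2) ∨ x3) = a·b on (0.7516, 0.5717) = 0.4297
  ¬((x2 ∨ ¬x2) ∧ ((x1 ∧ x2) ∨ x3)) = 1 − 0.4297 = 0.5703
  → value = 0.5703
|0.4600 − 0.5703| = 0.110

0.110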